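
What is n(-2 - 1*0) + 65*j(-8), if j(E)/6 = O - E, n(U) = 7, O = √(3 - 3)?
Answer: 3127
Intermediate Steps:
O = 0 (O = √0 = 0)
j(E) = -6*E (j(E) = 6*(0 - E) = 6*(-E) = -6*E)
n(-2 - 1*0) + 65*j(-8) = 7 + 65*(-6*(-8)) = 7 + 65*48 = 7 + 3120 = 3127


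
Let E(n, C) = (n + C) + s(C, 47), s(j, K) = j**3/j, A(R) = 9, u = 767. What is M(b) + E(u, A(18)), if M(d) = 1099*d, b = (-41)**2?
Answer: 1848276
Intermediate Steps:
s(j, K) = j**2
b = 1681
E(n, C) = C + n + C**2 (E(n, C) = (n + C) + C**2 = (C + n) + C**2 = C + n + C**2)
M(b) + E(u, A(18)) = 1099*1681 + (9 + 767 + 9**2) = 1847419 + (9 + 767 + 81) = 1847419 + 857 = 1848276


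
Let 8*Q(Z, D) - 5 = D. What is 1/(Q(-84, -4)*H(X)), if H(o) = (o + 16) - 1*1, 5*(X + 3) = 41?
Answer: 40/101 ≈ 0.39604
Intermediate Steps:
X = 26/5 (X = -3 + (⅕)*41 = -3 + 41/5 = 26/5 ≈ 5.2000)
Q(Z, D) = 5/8 + D/8
H(o) = 15 + o (H(o) = (16 + o) - 1 = 15 + o)
1/(Q(-84, -4)*H(X)) = 1/((5/8 + (⅛)*(-4))*(15 + 26/5)) = 1/((5/8 - ½)*(101/5)) = (5/101)/(⅛) = 8*(5/101) = 40/101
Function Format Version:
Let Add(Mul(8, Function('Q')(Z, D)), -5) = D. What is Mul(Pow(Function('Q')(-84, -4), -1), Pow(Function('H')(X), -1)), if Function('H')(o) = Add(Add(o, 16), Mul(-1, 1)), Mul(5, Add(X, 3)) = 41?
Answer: Rational(40, 101) ≈ 0.39604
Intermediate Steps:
X = Rational(26, 5) (X = Add(-3, Mul(Rational(1, 5), 41)) = Add(-3, Rational(41, 5)) = Rational(26, 5) ≈ 5.2000)
Function('Q')(Z, D) = Add(Rational(5, 8), Mul(Rational(1, 8), D))
Function('H')(o) = Add(15, o) (Function('H')(o) = Add(Add(16, o), -1) = Add(15, o))
Mul(Pow(Function('Q')(-84, -4), -1), Pow(Function('H')(X), -1)) = Mul(Pow(Add(Rational(5, 8), Mul(Rational(1, 8), -4)), -1), Pow(Add(15, Rational(26, 5)), -1)) = Mul(Pow(Add(Rational(5, 8), Rational(-1, 2)), -1), Pow(Rational(101, 5), -1)) = Mul(Pow(Rational(1, 8), -1), Rational(5, 101)) = Mul(8, Rational(5, 101)) = Rational(40, 101)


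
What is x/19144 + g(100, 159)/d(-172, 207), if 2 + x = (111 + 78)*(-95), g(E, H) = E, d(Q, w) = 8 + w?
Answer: -389271/823192 ≈ -0.47288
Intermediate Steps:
x = -17957 (x = -2 + (111 + 78)*(-95) = -2 + 189*(-95) = -2 - 17955 = -17957)
x/19144 + g(100, 159)/d(-172, 207) = -17957/19144 + 100/(8 + 207) = -17957*1/19144 + 100/215 = -17957/19144 + 100*(1/215) = -17957/19144 + 20/43 = -389271/823192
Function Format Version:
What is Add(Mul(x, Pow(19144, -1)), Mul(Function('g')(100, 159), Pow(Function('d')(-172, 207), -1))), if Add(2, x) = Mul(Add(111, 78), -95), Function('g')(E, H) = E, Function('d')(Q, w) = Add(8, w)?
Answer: Rational(-389271, 823192) ≈ -0.47288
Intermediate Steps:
x = -17957 (x = Add(-2, Mul(Add(111, 78), -95)) = Add(-2, Mul(189, -95)) = Add(-2, -17955) = -17957)
Add(Mul(x, Pow(19144, -1)), Mul(Function('g')(100, 159), Pow(Function('d')(-172, 207), -1))) = Add(Mul(-17957, Pow(19144, -1)), Mul(100, Pow(Add(8, 207), -1))) = Add(Mul(-17957, Rational(1, 19144)), Mul(100, Pow(215, -1))) = Add(Rational(-17957, 19144), Mul(100, Rational(1, 215))) = Add(Rational(-17957, 19144), Rational(20, 43)) = Rational(-389271, 823192)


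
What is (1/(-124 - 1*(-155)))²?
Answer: 1/961 ≈ 0.0010406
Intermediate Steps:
(1/(-124 - 1*(-155)))² = (1/(-124 + 155))² = (1/31)² = 1/961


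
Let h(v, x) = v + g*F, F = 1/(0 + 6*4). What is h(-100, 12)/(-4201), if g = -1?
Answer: 2401/100824 ≈ 0.023814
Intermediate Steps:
F = 1/24 (F = 1/(0 + 24) = 1/24 ≈ 0.041667)
h(v, x) = -1/24 + v (h(v, x) = v - 1*1/24 = v - 1/24 = -1/24 + v)
h(-100, 12)/(-4201) = (-1/24 - 100)/(-4201) = -2401/24*(-1/4201) = 2401/100824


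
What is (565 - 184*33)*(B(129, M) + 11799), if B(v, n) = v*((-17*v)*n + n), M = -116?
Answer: -180700568709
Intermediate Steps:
B(v, n) = v*(n - 17*n*v) (B(v, n) = v*(-17*n*v + n) = v*(n - 17*n*v))
(565 - 184*33)*(B(129, M) + 11799) = (565 - 184*33)*(-116*129*(1 - 17*129) + 11799) = (565 - 6072)*(-116*129*(1 - 2193) + 11799) = -5507*(-116*129*(-2192) + 11799) = -5507*(32801088 + 11799) = -5507*32812887 = -180700568709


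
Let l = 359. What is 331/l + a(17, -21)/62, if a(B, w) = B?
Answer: 26625/22258 ≈ 1.1962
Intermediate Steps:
331/l + a(17, -21)/62 = 331/359 + 17/62 = 26625/22258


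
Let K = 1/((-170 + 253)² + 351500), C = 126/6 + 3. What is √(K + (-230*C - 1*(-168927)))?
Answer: 2*√583012006848251/119463 ≈ 404.24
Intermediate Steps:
C = 24 (C = 126*(⅙) + 3 = 21 + 3 = 24)
K = 1/358389 (K = 1/(83² + 351500) = 1/(6889 + 351500) = 1/358389 ≈ 2.7903e-6)
√(K + (-230*C - 1*(-168927))) = √(1/358389 + (-230*24 - 1*(-168927))) = √(1/358389 + (-5520 + 168927)) = √(1/358389 + 163407) = √(58563271324/358389) = 2*√583012006848251/119463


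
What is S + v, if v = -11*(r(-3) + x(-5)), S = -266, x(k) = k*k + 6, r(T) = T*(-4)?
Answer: -739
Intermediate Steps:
r(T) = -4*T
x(k) = 6 + k**2 (x(k) = k**2 + 6 = 6 + k**2)
v = -473 (v = -11*(-4*(-3) + (6 + (-5)**2)) = -11*(12 + (6 + 25)) = -11*(12 + 31) = -11*43 = -473)
S + v = -266 - 473 = -739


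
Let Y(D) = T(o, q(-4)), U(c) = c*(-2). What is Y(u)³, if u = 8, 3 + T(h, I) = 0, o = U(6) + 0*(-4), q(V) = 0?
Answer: -27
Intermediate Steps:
U(c) = -2*c
o = -12 (o = -2*6 + 0*(-4) = -12 + 0 = -12)
T(h, I) = -3 (T(h, I) = -3 + 0 = -3)
Y(D) = -3
Y(u)³ = (-3)³ = -27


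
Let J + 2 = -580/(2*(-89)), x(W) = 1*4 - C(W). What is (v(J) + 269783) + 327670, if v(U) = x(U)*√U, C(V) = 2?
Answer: 597453 + 8*√623/89 ≈ 5.9746e+5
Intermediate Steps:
x(W) = 2 (x(W) = 1*4 - 1*2 = 4 - 2 = 2)
J = 112/89 (J = -2 - 580/(2*(-89)) = -2 - 580/(-178) = -2 - 580*(-1/178) = -2 + 290/89 = 112/89 ≈ 1.2584)
v(U) = 2*√U
(v(J) + 269783) + 327670 = (2*√(112/89) + 269783) + 327670 = (2*(4*√623/89) + 269783) + 327670 = (8*√623/89 + 269783) + 327670 = (269783 + 8*√623/89) + 327670 = 597453 + 8*√623/89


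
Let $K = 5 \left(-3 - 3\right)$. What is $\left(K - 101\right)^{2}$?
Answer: $17161$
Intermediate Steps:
$K = -30$ ($K = 5 \left(-6\right) = -30$)
$\left(K - 101\right)^{2} = \left(-30 - 101\right)^{2} = \left(-131\right)^{2} = 17161$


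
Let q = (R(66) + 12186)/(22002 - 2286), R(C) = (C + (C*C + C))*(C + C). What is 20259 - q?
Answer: 66470307/3286 ≈ 20228.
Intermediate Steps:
R(C) = 2*C*(C² + 2*C) (R(C) = (C + (C² + C))*(2*C) = (C + (C + C²))*(2*C) = (C² + 2*C)*(2*C) = 2*C*(C² + 2*C))
q = 100767/3286 (q = (2*66²*(2 + 66) + 12186)/(22002 - 2286) = (2*4356*68 + 12186)/19716 = (592416 + 12186)*(1/19716) = 604602*(1/19716) = 100767/3286 ≈ 30.666)
20259 - q = 20259 - 1*100767/3286 = 20259 - 100767/3286 = 66470307/3286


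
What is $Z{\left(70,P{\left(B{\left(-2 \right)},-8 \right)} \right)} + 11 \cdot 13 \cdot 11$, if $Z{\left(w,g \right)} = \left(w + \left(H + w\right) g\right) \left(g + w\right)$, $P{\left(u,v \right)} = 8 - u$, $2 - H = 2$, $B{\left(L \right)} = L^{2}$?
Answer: $27473$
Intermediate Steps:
$H = 0$ ($H = 2 - 2 = 0$)
$Z{\left(w,g \right)} = \left(g + w\right) \left(w + g w\right)$ ($Z{\left(w,g \right)} = \left(w + \left(0 + w\right) g\right) \left(g + w\right) = \left(w + w g\right) \left(g + w\right) = \left(w + g w\right) \left(g + w\right) = \left(g + w\right) \left(w + g w\right)$)
$Z{\left(70,P{\left(B{\left(-2 \right)},-8 \right)} \right)} + 11 \cdot 13 \cdot 11 = 70 \left(\left(8 - \left(-2\right)^{2}\right) + 70 + \left(8 - \left(-2\right)^{2}\right)^{2} + \left(8 - \left(-2\right)^{2}\right) 70\right) + 11 \cdot 13 \cdot 11 = 70 \left(\left(8 - 4\right) + 70 + \left(8 - 4\right)^{2} + \left(8 - 4\right) 70\right) + 143 \cdot 11 = 70 \left(\left(8 - 4\right) + 70 + \left(8 - 4\right)^{2} + \left(8 - 4\right) 70\right) + 1573 = 70 \left(4 + 70 + 4^{2} + 4 \cdot 70\right) + 1573 = 70 \left(4 + 70 + 16 + 280\right) + 1573 = 70 \cdot 370 + 1573 = 25900 + 1573 = 27473$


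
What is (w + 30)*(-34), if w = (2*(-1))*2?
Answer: -884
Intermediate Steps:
w = -4 (w = -2*2 = -4)
(w + 30)*(-34) = (-4 + 30)*(-34) = 26*(-34) = -884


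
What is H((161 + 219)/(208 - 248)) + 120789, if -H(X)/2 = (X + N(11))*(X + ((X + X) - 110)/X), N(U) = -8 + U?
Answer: 4591997/38 ≈ 1.2084e+5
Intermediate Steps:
H(X) = -2*(3 + X)*(X + (-110 + 2*X)/X) (H(X) = -2*(X + (-8 + 11))*(X + ((X + X) - 110)/X) = -2*(X + 3)*(X + (2*X - 110)/X) = -2*(3 + X)*(X + (-110 + 2*X)/X))
H((161 + 219)/(208 - 248)) + 120789 = (208 - 10*(161 + 219)/(208 - 248) - 2*(161 + 219)²/(208 - 248)² + 660/(((161 + 219)/(208 - 248)))) + 120789 = (208 - 3800/(-40) - 2*(380/(-40))² + 660/((380/(-40)))) + 120789 = (208 - 3800*(-1)/40 - 2*(380*(-1/40))² + 660/((380*(-1/40)))) + 120789 = (208 - 10*(-19/2) - 2*(-19/2)² + 660/(-19/2)) + 120789 = (208 + 95 - 2*361/4 + 660*(-2/19)) + 120789 = (208 + 95 - 361/2 - 1320/19) + 120789 = 2015/38 + 120789 = 4591997/38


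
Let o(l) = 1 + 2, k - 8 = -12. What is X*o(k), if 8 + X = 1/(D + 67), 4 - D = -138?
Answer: -5013/209 ≈ -23.986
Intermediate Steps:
D = 142 (D = 4 - 1*(-138) = 4 + 138 = 142)
k = -4 (k = 8 - 12 = -4)
o(l) = 3
X = -1671/209 (X = -8 + 1/(142 + 67) = -8 + 1/209 = -1671/209 ≈ -7.9952)
X*o(k) = -1671/209*3 = -5013/209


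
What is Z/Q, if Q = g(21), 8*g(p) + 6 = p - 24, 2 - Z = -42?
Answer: -352/9 ≈ -39.111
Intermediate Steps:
Z = 44 (Z = 2 - 1*(-42) = 2 + 42 = 44)
g(p) = -15/4 + p/8 (g(p) = -3/4 + (p - 24)/8 = -3/4 + (-24 + p)/8 = -3/4 + (-3 + p/8) = -15/4 + p/8)
Q = -9/8 (Q = -15/4 + (1/8)*21 = -15/4 + 21/8 = -9/8 ≈ -1.1250)
Z/Q = 44/(-9/8) = 44*(-8/9) = -352/9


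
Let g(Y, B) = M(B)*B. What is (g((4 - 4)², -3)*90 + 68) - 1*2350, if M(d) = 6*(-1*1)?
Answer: -662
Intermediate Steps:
M(d) = -6 (M(d) = 6*(-1) = -6)
g(Y, B) = -6*B
(g((4 - 4)², -3)*90 + 68) - 1*2350 = (-6*(-3)*90 + 68) - 1*2350 = (18*90 + 68) - 2350 = (1620 + 68) - 2350 = 1688 - 2350 = -662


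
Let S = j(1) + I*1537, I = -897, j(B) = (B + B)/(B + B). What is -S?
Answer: 1378688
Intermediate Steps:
j(B) = 1 (j(B) = (2*B)/((2*B)) = (2*B)*(1/(2*B)) = 1)
S = -1378688 (S = 1 - 897*1537 = 1 - 1378689 = -1378688)
-S = -1*(-1378688) = 1378688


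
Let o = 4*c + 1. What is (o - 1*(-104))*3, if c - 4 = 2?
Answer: 387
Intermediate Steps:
c = 6 (c = 4 + 2 = 6)
o = 25 (o = 4*6 + 1 = 24 + 1 = 25)
(o - 1*(-104))*3 = (25 - 1*(-104))*3 = (25 + 104)*3 = 129*3 = 387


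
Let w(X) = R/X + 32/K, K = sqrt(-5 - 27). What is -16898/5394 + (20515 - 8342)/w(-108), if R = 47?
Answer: 7*(-521424*sqrt(2) + 506585693*I)/(2697*(-47*I + 432*sqrt(2))) ≈ -167.71 + 2139.2*I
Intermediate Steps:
K = 4*I*sqrt(2) (K = sqrt(-32) = 4*I*sqrt(2) ≈ 5.6569*I)
w(X) = 47/X - 4*I*sqrt(2) (w(X) = 47/X + 32/((4*I*sqrt(2))) = 47/X + 32*(-I*sqrt(2)/8) = 47/X - 4*I*sqrt(2))
-16898/5394 + (20515 - 8342)/w(-108) = -16898/5394 + (20515 - 8342)/(47/(-108) - 4*I*sqrt(2)) = -16898*1/5394 + 12173/(47*(-1/108) - 4*I*sqrt(2)) = -8449/2697 + 12173/(-47/108 - 4*I*sqrt(2))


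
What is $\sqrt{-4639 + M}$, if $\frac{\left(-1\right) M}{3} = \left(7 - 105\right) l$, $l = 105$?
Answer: $\sqrt{26231} \approx 161.96$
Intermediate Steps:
$M = 30870$ ($M = - 3 \left(7 - 105\right) 105 = - 3 \left(\left(-98\right) 105\right) = \left(-3\right) \left(-10290\right) = 30870$)
$\sqrt{-4639 + M} = \sqrt{-4639 + 30870} = \sqrt{26231}$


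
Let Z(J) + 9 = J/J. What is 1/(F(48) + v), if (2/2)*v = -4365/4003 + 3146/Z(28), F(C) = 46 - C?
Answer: -16012/6346203 ≈ -0.0025231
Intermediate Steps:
Z(J) = -8 (Z(J) = -9 + J/J = -9 + 1 = -8)
v = -6314179/16012 (v = -4365/4003 + 3146/(-8) = -4365*1/4003 + 3146*(-1/8) = -4365/4003 - 1573/4 = -6314179/16012 ≈ -394.34)
1/(F(48) + v) = 1/((46 - 1*48) - 6314179/16012) = 1/((46 - 48) - 6314179/16012) = 1/(-2 - 6314179/16012) = 1/(-6346203/16012) = -16012/6346203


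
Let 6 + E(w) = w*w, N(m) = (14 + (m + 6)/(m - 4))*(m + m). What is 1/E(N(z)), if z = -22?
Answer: 169/69888586 ≈ 2.4181e-6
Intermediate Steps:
N(m) = 2*m*(14 + (6 + m)/(-4 + m)) (N(m) = (14 + (6 + m)/(-4 + m))*(2*m) = 2*m*(14 + (6 + m)/(-4 + m)))
E(w) = -6 + w² (E(w) = -6 + w*w = -6 + w²)
1/E(N(z)) = 1/(-6 + (10*(-22)*(-10 + 3*(-22))/(-4 - 22))²) = 1/(-6 + (10*(-22)*(-10 - 66)/(-26))²) = 1/(-6 + (10*(-22)*(-1/26)*(-76))²) = 1/(-6 + (-8360/13)²) = 1/(-6 + 69889600/169) = 1/(69888586/169) = 169/69888586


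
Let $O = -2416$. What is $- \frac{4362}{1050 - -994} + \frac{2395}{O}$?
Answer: $- \frac{3858493}{1234576} \approx -3.1254$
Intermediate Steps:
$- \frac{4362}{1050 - -994} + \frac{2395}{O} = - \frac{4362}{1050 - -994} + \frac{2395}{-2416} = - \frac{4362}{1050 + 994} + 2395 \left(- \frac{1}{2416}\right) = - \frac{4362}{2044} - \frac{2395}{2416} = \left(-4362\right) \frac{1}{2044} - \frac{2395}{2416} = - \frac{2181}{1022} - \frac{2395}{2416} = - \frac{3858493}{1234576}$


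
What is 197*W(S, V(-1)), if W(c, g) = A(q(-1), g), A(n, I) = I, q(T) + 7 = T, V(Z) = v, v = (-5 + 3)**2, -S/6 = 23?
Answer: 788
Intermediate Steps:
S = -138 (S = -6*23 = -138)
v = 4 (v = (-2)**2 = 4)
V(Z) = 4
q(T) = -7 + T
W(c, g) = g
197*W(S, V(-1)) = 197*4 = 788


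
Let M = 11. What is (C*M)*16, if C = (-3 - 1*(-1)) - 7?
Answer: -1584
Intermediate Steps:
C = -9 (C = (-3 + 1) - 7 = -2 - 7 = -9)
(C*M)*16 = -9*11*16 = -99*16 = -1584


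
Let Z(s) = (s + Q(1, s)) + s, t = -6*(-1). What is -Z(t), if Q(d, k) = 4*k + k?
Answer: -42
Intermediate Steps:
t = 6
Q(d, k) = 5*k
Z(s) = 7*s (Z(s) = (s + 5*s) + s = 6*s + s = 7*s)
-Z(t) = -7*6 = -1*42 = -42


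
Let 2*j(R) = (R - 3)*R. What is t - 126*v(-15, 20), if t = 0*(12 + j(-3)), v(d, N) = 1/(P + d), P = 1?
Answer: 9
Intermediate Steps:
v(d, N) = 1/(1 + d)
j(R) = R*(-3 + R)/2 (j(R) = ((R - 3)*R)/2 = ((-3 + R)*R)/2 = (R*(-3 + R))/2 = R*(-3 + R)/2)
t = 0 (t = 0*(12 + (½)*(-3)*(-3 - 3)) = 0*(12 + (½)*(-3)*(-6)) = 0*(12 + 9) = 0*21 = 0)
t - 126*v(-15, 20) = 0 - 126/(1 - 15) = 0 - 126/(-14) = 0 - 126*(-1/14) = 0 + 9 = 9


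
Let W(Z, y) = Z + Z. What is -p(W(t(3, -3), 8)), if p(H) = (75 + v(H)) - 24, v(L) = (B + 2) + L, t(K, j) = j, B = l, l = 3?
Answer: -50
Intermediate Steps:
B = 3
v(L) = 5 + L (v(L) = (3 + 2) + L = 5 + L)
W(Z, y) = 2*Z
p(H) = 56 + H (p(H) = (75 + (5 + H)) - 24 = (80 + H) - 24 = 56 + H)
-p(W(t(3, -3), 8)) = -(56 + 2*(-3)) = -(56 - 6) = -1*50 = -50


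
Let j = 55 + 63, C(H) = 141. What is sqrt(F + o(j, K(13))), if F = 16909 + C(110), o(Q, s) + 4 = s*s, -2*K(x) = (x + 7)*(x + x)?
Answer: sqrt(84646) ≈ 290.94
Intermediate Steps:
j = 118
K(x) = -x*(7 + x) (K(x) = -(x + 7)*(x + x)/2 = -(7 + x)*2*x/2 = -x*(7 + x))
o(Q, s) = -4 + s**2 (o(Q, s) = -4 + s*s = -4 + s**2)
F = 17050 (F = 16909 + 141 = 17050)
sqrt(F + o(j, K(13))) = sqrt(17050 + (-4 + (-1*13*(7 + 13))**2)) = sqrt(17050 + (-4 + (-1*13*20)**2)) = sqrt(17050 + (-4 + (-260)**2)) = sqrt(17050 + (-4 + 67600)) = sqrt(17050 + 67596) = sqrt(84646)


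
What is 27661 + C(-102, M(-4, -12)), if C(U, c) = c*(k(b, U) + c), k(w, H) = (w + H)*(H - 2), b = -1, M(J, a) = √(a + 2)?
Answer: 27651 + 10712*I*√10 ≈ 27651.0 + 33874.0*I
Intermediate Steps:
M(J, a) = √(2 + a)
k(w, H) = (-2 + H)*(H + w) (k(w, H) = (H + w)*(-2 + H) = (-2 + H)*(H + w))
C(U, c) = c*(2 + c + U² - 3*U) (C(U, c) = c*((U² - 2*U - 2*(-1) + U*(-1)) + c) = c*((U² - 2*U + 2 - U) + c) = c*((2 + U² - 3*U) + c) = c*(2 + c + U² - 3*U))
27661 + C(-102, M(-4, -12)) = 27661 + √(2 - 12)*(2 + √(2 - 12) + (-102)² - 3*(-102)) = 27661 + √(-10)*(2 + √(-10) + 10404 + 306) = 27661 + (I*√10)*(2 + I*√10 + 10404 + 306) = 27661 + (I*√10)*(10712 + I*√10) = 27661 + I*√10*(10712 + I*√10)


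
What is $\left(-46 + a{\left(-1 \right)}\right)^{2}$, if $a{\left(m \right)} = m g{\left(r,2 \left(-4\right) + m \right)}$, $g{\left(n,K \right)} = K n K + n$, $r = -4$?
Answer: $79524$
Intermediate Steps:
$g{\left(n,K \right)} = n + n K^{2}$ ($g{\left(n,K \right)} = n K^{2} + n = n + n K^{2}$)
$a{\left(m \right)} = m \left(-4 - 4 \left(-8 + m\right)^{2}\right)$ ($a{\left(m \right)} = m \left(- 4 \left(1 + \left(2 \left(-4\right) + m\right)^{2}\right)\right) = m \left(- 4 \left(1 + \left(-8 + m\right)^{2}\right)\right) = m \left(-4 - 4 \left(-8 + m\right)^{2}\right)$)
$\left(-46 + a{\left(-1 \right)}\right)^{2} = \left(-46 + 4 \left(-1\right) \left(-1 - \left(-8 - 1\right)^{2}\right)\right)^{2} = \left(-46 + 4 \left(-1\right) \left(-1 - \left(-9\right)^{2}\right)\right)^{2} = \left(-46 + 4 \left(-1\right) \left(-1 - 81\right)\right)^{2} = \left(-46 + 4 \left(-1\right) \left(-82\right)\right)^{2} = \left(-46 + 328\right)^{2} = 282^{2} = 79524$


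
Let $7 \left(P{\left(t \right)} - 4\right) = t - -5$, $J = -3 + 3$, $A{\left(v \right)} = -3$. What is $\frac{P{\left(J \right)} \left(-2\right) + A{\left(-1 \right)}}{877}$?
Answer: $- \frac{87}{6139} \approx -0.014172$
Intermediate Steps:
$J = 0$
$P{\left(t \right)} = \frac{33}{7} + \frac{t}{7}$ ($P{\left(t \right)} = 4 + \frac{t - -5}{7} = 4 + \frac{t + 5}{7} = 4 + \frac{5 + t}{7} = 4 + \left(\frac{5}{7} + \frac{t}{7}\right) = \frac{33}{7} + \frac{t}{7}$)
$\frac{P{\left(J \right)} \left(-2\right) + A{\left(-1 \right)}}{877} = \frac{\left(\frac{33}{7} + \frac{1}{7} \cdot 0\right) \left(-2\right) - 3}{877} = \left(\left(\frac{33}{7} + 0\right) \left(-2\right) - 3\right) \frac{1}{877} = \left(\frac{33}{7} \left(-2\right) - 3\right) \frac{1}{877} = \left(- \frac{66}{7} - 3\right) \frac{1}{877} = \left(- \frac{87}{7}\right) \frac{1}{877} = - \frac{87}{6139}$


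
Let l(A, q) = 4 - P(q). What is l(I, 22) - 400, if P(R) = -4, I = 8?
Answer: -392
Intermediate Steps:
l(A, q) = 8 (l(A, q) = 4 - 1*(-4) = 4 + 4 = 8)
l(I, 22) - 400 = 8 - 400 = -392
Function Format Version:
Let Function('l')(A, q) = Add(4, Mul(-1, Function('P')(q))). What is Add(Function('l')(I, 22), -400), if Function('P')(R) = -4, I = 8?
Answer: -392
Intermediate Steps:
Function('l')(A, q) = 8 (Function('l')(A, q) = Add(4, Mul(-1, -4)) = Add(4, 4) = 8)
Add(Function('l')(I, 22), -400) = Add(8, -400) = -392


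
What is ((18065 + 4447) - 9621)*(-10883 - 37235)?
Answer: -620289138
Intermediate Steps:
((18065 + 4447) - 9621)*(-10883 - 37235) = (22512 - 9621)*(-48118) = 12891*(-48118) = -620289138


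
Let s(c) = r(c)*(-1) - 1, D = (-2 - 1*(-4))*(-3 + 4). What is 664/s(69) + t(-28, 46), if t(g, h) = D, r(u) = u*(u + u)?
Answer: 18382/9523 ≈ 1.9303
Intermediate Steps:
D = 2 (D = (-2 + 4)*1 = 2*1 = 2)
r(u) = 2*u² (r(u) = u*(2*u) = 2*u²)
s(c) = -1 - 2*c² (s(c) = (2*c²)*(-1) - 1 = -2*c² - 1 = -1 - 2*c²)
t(g, h) = 2
664/s(69) + t(-28, 46) = 664/(-1 - 2*69²) + 2 = 664/(-1 - 2*4761) + 2 = 664/(-1 - 9522) + 2 = 664/(-9523) + 2 = 664*(-1/9523) + 2 = -664/9523 + 2 = 18382/9523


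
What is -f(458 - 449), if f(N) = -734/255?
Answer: 734/255 ≈ 2.8784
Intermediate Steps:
f(N) = -734/255 (f(N) = -734*1/255 = -734/255)
-f(458 - 449) = -1*(-734/255) = 734/255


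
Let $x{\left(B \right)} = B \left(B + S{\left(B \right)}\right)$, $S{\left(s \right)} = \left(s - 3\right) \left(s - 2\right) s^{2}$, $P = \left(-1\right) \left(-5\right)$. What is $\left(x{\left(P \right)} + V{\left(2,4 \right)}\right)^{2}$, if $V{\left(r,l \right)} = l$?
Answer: $606841$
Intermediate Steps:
$P = 5$
$S{\left(s \right)} = s^{2} \left(-3 + s\right) \left(-2 + s\right)$ ($S{\left(s \right)} = \left(-3 + s\right) \left(-2 + s\right) s^{2} = s^{2} \left(-3 + s\right) \left(-2 + s\right)$)
$x{\left(B \right)} = B \left(B + B^{2} \left(6 + B^{2} - 5 B\right)\right)$
$\left(x{\left(P \right)} + V{\left(2,4 \right)}\right)^{2} = \left(5^{2} \left(1 + 5 \left(6 + 5^{2} - 25\right)\right) + 4\right)^{2} = \left(25 \left(1 + 5 \left(6 + 25 - 25\right)\right) + 4\right)^{2} = \left(25 \left(1 + 5 \cdot 6\right) + 4\right)^{2} = \left(25 \left(1 + 30\right) + 4\right)^{2} = \left(25 \cdot 31 + 4\right)^{2} = \left(775 + 4\right)^{2} = 779^{2} = 606841$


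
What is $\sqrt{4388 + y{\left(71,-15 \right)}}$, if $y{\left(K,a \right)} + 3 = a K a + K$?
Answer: $\sqrt{20431} \approx 142.94$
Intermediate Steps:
$y{\left(K,a \right)} = -3 + K + K a^{2}$ ($y{\left(K,a \right)} = -3 + \left(a K a + K\right) = -3 + \left(K a a + K\right) = -3 + \left(K a^{2} + K\right) = -3 + \left(K + K a^{2}\right) = -3 + K + K a^{2}$)
$\sqrt{4388 + y{\left(71,-15 \right)}} = \sqrt{4388 + \left(-3 + 71 + 71 \left(-15\right)^{2}\right)} = \sqrt{4388 + \left(-3 + 71 + 71 \cdot 225\right)} = \sqrt{4388 + \left(-3 + 71 + 15975\right)} = \sqrt{4388 + 16043} = \sqrt{20431}$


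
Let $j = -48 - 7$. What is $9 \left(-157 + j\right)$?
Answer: $-1908$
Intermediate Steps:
$j = -55$ ($j = -48 - 7 = -55$)
$9 \left(-157 + j\right) = 9 \left(-157 - 55\right) = 9 \left(-212\right) = -1908$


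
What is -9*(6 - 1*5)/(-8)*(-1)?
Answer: -9/8 ≈ -1.1250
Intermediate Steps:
-9*(6 - 1*5)/(-8)*(-1) = -9*(6 - 5)*(-1)/8*(-1) = -9*(-1)/8*(-1) = -9*(-1/8)*(-1) = (9/8)*(-1) = -9/8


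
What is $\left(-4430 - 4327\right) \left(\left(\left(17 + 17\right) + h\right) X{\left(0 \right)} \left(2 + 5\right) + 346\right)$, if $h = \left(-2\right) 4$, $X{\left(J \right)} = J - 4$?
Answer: $3345174$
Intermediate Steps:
$X{\left(J \right)} = -4 + J$
$h = -8$
$\left(-4430 - 4327\right) \left(\left(\left(17 + 17\right) + h\right) X{\left(0 \right)} \left(2 + 5\right) + 346\right) = \left(-4430 - 4327\right) \left(\left(\left(17 + 17\right) - 8\right) \left(-4 + 0\right) \left(2 + 5\right) + 346\right) = - 8757 \left(\left(34 - 8\right) \left(\left(-4\right) 7\right) + 346\right) = - 8757 \left(26 \left(-28\right) + 346\right) = - 8757 \left(-728 + 346\right) = \left(-8757\right) \left(-382\right) = 3345174$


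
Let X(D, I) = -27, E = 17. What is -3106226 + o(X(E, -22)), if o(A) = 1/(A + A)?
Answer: -167736205/54 ≈ -3.1062e+6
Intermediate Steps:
o(A) = 1/(2*A)
-3106226 + o(X(E, -22)) = -3106226 + (½)/(-27) = -3106226 + (½)*(-1/27) = -3106226 - 1/54 = -167736205/54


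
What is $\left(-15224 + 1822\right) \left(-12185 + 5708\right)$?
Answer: $86804754$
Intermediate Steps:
$\left(-15224 + 1822\right) \left(-12185 + 5708\right) = \left(-13402\right) \left(-6477\right) = 86804754$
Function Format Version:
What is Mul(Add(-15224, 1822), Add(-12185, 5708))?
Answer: 86804754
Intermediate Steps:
Mul(Add(-15224, 1822), Add(-12185, 5708)) = Mul(-13402, -6477) = 86804754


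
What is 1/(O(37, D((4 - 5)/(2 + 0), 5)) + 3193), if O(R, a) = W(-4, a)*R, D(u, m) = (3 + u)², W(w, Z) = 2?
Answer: 1/3267 ≈ 0.00030609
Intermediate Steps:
O(R, a) = 2*R
1/(O(37, D((4 - 5)/(2 + 0), 5)) + 3193) = 1/(2*37 + 3193) = 1/(74 + 3193) = 1/3267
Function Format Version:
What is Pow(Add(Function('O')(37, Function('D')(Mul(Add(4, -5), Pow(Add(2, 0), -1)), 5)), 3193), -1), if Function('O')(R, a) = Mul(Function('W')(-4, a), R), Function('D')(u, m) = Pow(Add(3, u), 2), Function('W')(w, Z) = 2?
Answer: Rational(1, 3267) ≈ 0.00030609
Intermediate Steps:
Function('O')(R, a) = Mul(2, R)
Pow(Add(Function('O')(37, Function('D')(Mul(Add(4, -5), Pow(Add(2, 0), -1)), 5)), 3193), -1) = Pow(Add(Mul(2, 37), 3193), -1) = Pow(Add(74, 3193), -1) = Pow(3267, -1) = Rational(1, 3267)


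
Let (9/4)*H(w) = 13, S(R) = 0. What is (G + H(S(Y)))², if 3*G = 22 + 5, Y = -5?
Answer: 17689/81 ≈ 218.38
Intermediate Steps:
H(w) = 52/9 (H(w) = (4/9)*13 = 52/9)
G = 9 (G = (22 + 5)/3 = (⅓)*27 = 9)
(G + H(S(Y)))² = (9 + 52/9)² = (133/9)² = 17689/81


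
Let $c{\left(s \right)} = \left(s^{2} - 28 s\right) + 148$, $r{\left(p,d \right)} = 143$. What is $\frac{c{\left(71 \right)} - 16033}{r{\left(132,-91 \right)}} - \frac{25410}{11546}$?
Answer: $- \frac{75895951}{825539} \approx -91.935$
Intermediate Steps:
$c{\left(s \right)} = 148 + s^{2} - 28 s$
$\frac{c{\left(71 \right)} - 16033}{r{\left(132,-91 \right)}} - \frac{25410}{11546} = \frac{\left(148 + 71^{2} - 1988\right) - 16033}{143} - \frac{25410}{11546} = \left(\left(148 + 5041 - 1988\right) - 16033\right) \frac{1}{143} - \frac{12705}{5773} = \left(3201 - 16033\right) \frac{1}{143} - \frac{12705}{5773} = \left(-12832\right) \frac{1}{143} - \frac{12705}{5773} = - \frac{12832}{143} - \frac{12705}{5773} = - \frac{75895951}{825539}$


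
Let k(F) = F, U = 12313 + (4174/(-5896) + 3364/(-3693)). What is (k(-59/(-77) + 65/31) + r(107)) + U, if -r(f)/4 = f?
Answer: 28080909356425/2362471188 ≈ 11886.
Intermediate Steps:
U = 134033563369/10886964 (U = 12313 + (4174*(-1/5896) + 3364*(-1/3693)) = 12313 + (-2087/2948 - 3364/3693) = 12313 - 17624363/10886964 = 134033563369/10886964 ≈ 12311.)
r(f) = -4*f
(k(-59/(-77) + 65/31) + r(107)) + U = ((-59/(-77) + 65/31) - 4*107) + 134033563369/10886964 = ((-59*(-1/77) + 65*(1/31)) - 428) + 134033563369/10886964 = ((59/77 + 65/31) - 428) + 134033563369/10886964 = (6834/2387 - 428) + 134033563369/10886964 = -1014802/2387 + 134033563369/10886964 = 28080909356425/2362471188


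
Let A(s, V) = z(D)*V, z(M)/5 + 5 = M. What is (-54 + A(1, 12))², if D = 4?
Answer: 12996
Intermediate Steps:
z(M) = -25 + 5*M
A(s, V) = -5*V (A(s, V) = (-25 + 5*4)*V = (-25 + 20)*V = -5*V)
(-54 + A(1, 12))² = (-54 - 5*12)² = (-54 - 60)² = (-114)² = 12996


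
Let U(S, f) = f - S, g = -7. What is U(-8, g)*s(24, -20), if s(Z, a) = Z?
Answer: 24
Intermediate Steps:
U(-8, g)*s(24, -20) = (-7 - 1*(-8))*24 = (-7 + 8)*24 = 1*24 = 24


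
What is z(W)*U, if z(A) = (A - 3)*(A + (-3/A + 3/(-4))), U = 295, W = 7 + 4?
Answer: 259010/11 ≈ 23546.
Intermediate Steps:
W = 11
z(A) = (-3 + A)*(-¾ + A - 3/A) (z(A) = (-3 + A)*(A + (-3/A + 3*(-¼))) = (-3 + A)*(A + (-3/A - ¾)) = (-3 + A)*(A + (-¾ - 3/A)) = (-3 + A)*(-¾ + A - 3/A))
z(W)*U = (-¾ + 11² + 9/11 - 15/4*11)*295 = (-¾ + 121 + 9*(1/11) - 165/4)*295 = (-¾ + 121 + 9/11 - 165/4)*295 = (878/11)*295 = 259010/11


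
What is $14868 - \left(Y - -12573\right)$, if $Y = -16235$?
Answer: $18530$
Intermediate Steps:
$14868 - \left(Y - -12573\right) = 14868 - \left(-16235 - -12573\right) = 14868 - \left(-16235 + 12573\right) = 14868 - -3662 = 14868 + 3662 = 18530$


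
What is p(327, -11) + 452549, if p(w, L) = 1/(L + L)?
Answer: 9956077/22 ≈ 4.5255e+5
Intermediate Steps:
p(w, L) = 1/(2*L)
p(327, -11) + 452549 = (½)/(-11) + 452549 = (½)*(-1/11) + 452549 = -1/22 + 452549 = 9956077/22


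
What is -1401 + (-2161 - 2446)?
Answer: -6008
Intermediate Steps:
-1401 + (-2161 - 2446) = -1401 - 4607 = -6008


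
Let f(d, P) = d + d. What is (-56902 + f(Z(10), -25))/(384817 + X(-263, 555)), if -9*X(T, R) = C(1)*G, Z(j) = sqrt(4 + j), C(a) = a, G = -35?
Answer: -256059/1731694 + 9*sqrt(14)/1731694 ≈ -0.14785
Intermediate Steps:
f(d, P) = 2*d
X(T, R) = 35/9 (X(T, R) = -(-35)/9 = -1/9*(-35) = 35/9)
(-56902 + f(Z(10), -25))/(384817 + X(-263, 555)) = (-56902 + 2*sqrt(4 + 10))/(384817 + 35/9) = (-56902 + 2*sqrt(14))/(3463388/9) = (-56902 + 2*sqrt(14))*(9/3463388) = -256059/1731694 + 9*sqrt(14)/1731694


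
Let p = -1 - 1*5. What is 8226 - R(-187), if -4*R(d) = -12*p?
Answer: 8244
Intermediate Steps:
p = -6 (p = -1 - 5 = -6)
R(d) = -18 (R(d) = -(-3)*(-6) = -¼*72 = -18)
8226 - R(-187) = 8226 - 1*(-18) = 8226 + 18 = 8244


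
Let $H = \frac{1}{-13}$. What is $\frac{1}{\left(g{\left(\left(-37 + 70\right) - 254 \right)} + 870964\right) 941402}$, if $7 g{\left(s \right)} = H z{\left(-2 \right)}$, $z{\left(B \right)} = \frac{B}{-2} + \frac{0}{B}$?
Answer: $\frac{13}{10659054135378} \approx 1.2196 \cdot 10^{-12}$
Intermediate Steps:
$z{\left(B \right)} = - \frac{B}{2}$ ($z{\left(B \right)} = B \left(- \frac{1}{2}\right) + 0 = - \frac{B}{2} + 0 = - \frac{B}{2}$)
$H = - \frac{1}{13} \approx -0.076923$
$g{\left(s \right)} = - \frac{1}{91}$ ($g{\left(s \right)} = \frac{\left(- \frac{1}{13}\right) \left(\left(- \frac{1}{2}\right) \left(-2\right)\right)}{7} = \frac{\left(- \frac{1}{13}\right) 1}{7} = \frac{1}{7} \left(- \frac{1}{13}\right) = - \frac{1}{91}$)
$\frac{1}{\left(g{\left(\left(-37 + 70\right) - 254 \right)} + 870964\right) 941402} = \frac{1}{\left(- \frac{1}{91} + 870964\right) 941402} = \frac{1}{\frac{79257723}{91}} \cdot \frac{1}{941402} = \frac{91}{79257723} \cdot \frac{1}{941402} = \frac{13}{10659054135378}$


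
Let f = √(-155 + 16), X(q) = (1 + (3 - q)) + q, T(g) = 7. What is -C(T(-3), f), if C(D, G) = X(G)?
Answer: -4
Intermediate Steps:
X(q) = 4 (X(q) = (4 - q) + q = 4)
f = I*√139 (f = √(-139) = I*√139 ≈ 11.79*I)
C(D, G) = 4
-C(T(-3), f) = -1*4 = -4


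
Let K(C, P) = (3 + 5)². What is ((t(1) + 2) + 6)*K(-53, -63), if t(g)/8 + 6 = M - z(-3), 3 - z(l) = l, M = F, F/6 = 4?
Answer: 6656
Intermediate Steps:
F = 24 (F = 6*4 = 24)
M = 24
z(l) = 3 - l
t(g) = 96 (t(g) = -48 + 8*(24 - (3 - 1*(-3))) = -48 + 8*(24 - (3 + 3)) = -48 + 8*(24 - 1*6) = -48 + 8*(24 - 6) = -48 + 8*18 = -48 + 144 = 96)
K(C, P) = 64 (K(C, P) = 8² = 64)
((t(1) + 2) + 6)*K(-53, -63) = ((96 + 2) + 6)*64 = (98 + 6)*64 = 104*64 = 6656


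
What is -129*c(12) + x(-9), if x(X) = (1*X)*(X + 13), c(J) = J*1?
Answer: -1584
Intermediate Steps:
c(J) = J
x(X) = X*(13 + X)
-129*c(12) + x(-9) = -129*12 - 9*(13 - 9) = -1548 - 9*4 = -1548 - 36 = -1584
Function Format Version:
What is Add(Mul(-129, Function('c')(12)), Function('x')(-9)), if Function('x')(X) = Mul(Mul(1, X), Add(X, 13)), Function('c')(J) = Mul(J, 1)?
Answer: -1584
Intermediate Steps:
Function('c')(J) = J
Function('x')(X) = Mul(X, Add(13, X))
Add(Mul(-129, Function('c')(12)), Function('x')(-9)) = Add(Mul(-129, 12), Mul(-9, Add(13, -9))) = Add(-1548, Mul(-9, 4)) = Add(-1548, -36) = -1584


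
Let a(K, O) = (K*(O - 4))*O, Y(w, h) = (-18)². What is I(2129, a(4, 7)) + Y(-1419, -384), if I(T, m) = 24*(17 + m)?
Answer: 2748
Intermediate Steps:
Y(w, h) = 324
a(K, O) = K*O*(-4 + O) (a(K, O) = (K*(-4 + O))*O = K*O*(-4 + O))
I(T, m) = 408 + 24*m
I(2129, a(4, 7)) + Y(-1419, -384) = (408 + 24*(4*7*(-4 + 7))) + 324 = (408 + 24*(4*7*3)) + 324 = (408 + 24*84) + 324 = (408 + 2016) + 324 = 2424 + 324 = 2748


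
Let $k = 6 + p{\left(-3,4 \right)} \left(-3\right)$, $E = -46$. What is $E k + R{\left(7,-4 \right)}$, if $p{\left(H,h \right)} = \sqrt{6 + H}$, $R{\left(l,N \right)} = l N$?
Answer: $-304 + 138 \sqrt{3} \approx -64.977$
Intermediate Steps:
$R{\left(l,N \right)} = N l$
$k = 6 - 3 \sqrt{3}$ ($k = 6 + \sqrt{6 - 3} \left(-3\right) = 6 + \sqrt{3} \left(-3\right) = 6 - 3 \sqrt{3} \approx 0.80385$)
$E k + R{\left(7,-4 \right)} = - 46 \left(6 - 3 \sqrt{3}\right) - 28 = \left(-276 + 138 \sqrt{3}\right) - 28 = -304 + 138 \sqrt{3}$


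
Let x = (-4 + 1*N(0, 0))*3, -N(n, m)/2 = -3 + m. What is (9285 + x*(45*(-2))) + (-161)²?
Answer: 34666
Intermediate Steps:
N(n, m) = 6 - 2*m (N(n, m) = -2*(-3 + m) = 6 - 2*m)
x = 6 (x = (-4 + 1*(6 - 2*0))*3 = (-4 + 1*(6 + 0))*3 = (-4 + 1*6)*3 = (-4 + 6)*3 = 2*3 = 6)
(9285 + x*(45*(-2))) + (-161)² = (9285 + 6*(45*(-2))) + (-161)² = (9285 + 6*(-90)) + 25921 = (9285 - 540) + 25921 = 8745 + 25921 = 34666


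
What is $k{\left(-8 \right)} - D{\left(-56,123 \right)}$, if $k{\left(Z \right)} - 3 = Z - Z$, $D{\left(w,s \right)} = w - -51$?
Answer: $8$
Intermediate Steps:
$D{\left(w,s \right)} = 51 + w$ ($D{\left(w,s \right)} = w + 51 = 51 + w$)
$k{\left(Z \right)} = 3$ ($k{\left(Z \right)} = 3 + \left(Z - Z\right) = 3 + 0 = 3$)
$k{\left(-8 \right)} - D{\left(-56,123 \right)} = 3 - \left(51 - 56\right) = 3 - -5 = 3 + 5 = 8$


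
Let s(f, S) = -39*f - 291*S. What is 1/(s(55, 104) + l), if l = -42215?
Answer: -1/74624 ≈ -1.3401e-5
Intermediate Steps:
s(f, S) = -291*S - 39*f
1/(s(55, 104) + l) = 1/((-291*104 - 39*55) - 42215) = 1/((-30264 - 2145) - 42215) = 1/(-32409 - 42215) = 1/(-74624) = -1/74624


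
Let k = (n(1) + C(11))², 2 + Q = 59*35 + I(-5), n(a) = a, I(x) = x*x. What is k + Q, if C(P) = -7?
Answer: 2124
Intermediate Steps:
I(x) = x²
Q = 2088 (Q = -2 + (59*35 + (-5)²) = -2 + (2065 + 25) = -2 + 2090 = 2088)
k = 36 (k = (1 - 7)² = (-6)² = 36)
k + Q = 36 + 2088 = 2124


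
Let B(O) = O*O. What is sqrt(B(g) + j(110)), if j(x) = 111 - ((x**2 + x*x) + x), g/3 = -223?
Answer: sqrt(423362) ≈ 650.66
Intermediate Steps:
g = -669 (g = 3*(-223) = -669)
B(O) = O**2
j(x) = 111 - x - 2*x**2 (j(x) = 111 - ((x**2 + x**2) + x) = 111 - (2*x**2 + x) = 111 - (x + 2*x**2) = 111 + (-x - 2*x**2) = 111 - x - 2*x**2)
sqrt(B(g) + j(110)) = sqrt((-669)**2 + (111 - 1*110 - 2*110**2)) = sqrt(447561 + (111 - 110 - 2*12100)) = sqrt(447561 + (111 - 110 - 24200)) = sqrt(447561 - 24199) = sqrt(423362)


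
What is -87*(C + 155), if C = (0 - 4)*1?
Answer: -13137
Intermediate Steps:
C = -4 (C = -4*1 = -4)
-87*(C + 155) = -87*(-4 + 155) = -87*151 = -13137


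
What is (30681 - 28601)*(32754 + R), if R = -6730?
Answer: 54129920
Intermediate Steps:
(30681 - 28601)*(32754 + R) = (30681 - 28601)*(32754 - 6730) = 2080*26024 = 54129920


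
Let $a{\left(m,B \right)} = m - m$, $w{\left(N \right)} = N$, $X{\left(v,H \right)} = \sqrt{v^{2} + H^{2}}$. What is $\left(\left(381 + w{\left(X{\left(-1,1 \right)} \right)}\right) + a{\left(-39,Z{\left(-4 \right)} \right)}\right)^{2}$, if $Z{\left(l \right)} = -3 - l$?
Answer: $\left(381 + \sqrt{2}\right)^{2} \approx 1.4624 \cdot 10^{5}$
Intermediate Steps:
$X{\left(v,H \right)} = \sqrt{H^{2} + v^{2}}$
$a{\left(m,B \right)} = 0$
$\left(\left(381 + w{\left(X{\left(-1,1 \right)} \right)}\right) + a{\left(-39,Z{\left(-4 \right)} \right)}\right)^{2} = \left(\left(381 + \sqrt{1^{2} + \left(-1\right)^{2}}\right) + 0\right)^{2} = \left(\left(381 + \sqrt{1 + 1}\right) + 0\right)^{2} = \left(\left(381 + \sqrt{2}\right) + 0\right)^{2} = \left(381 + \sqrt{2}\right)^{2}$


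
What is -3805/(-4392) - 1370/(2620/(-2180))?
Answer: 656355815/575352 ≈ 1140.8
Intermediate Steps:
-3805/(-4392) - 1370/(2620/(-2180)) = -3805*(-1/4392) - 1370/(2620*(-1/2180)) = 3805/4392 - 1370/(-131/109) = 3805/4392 - 1370*(-109/131) = 3805/4392 + 149330/131 = 656355815/575352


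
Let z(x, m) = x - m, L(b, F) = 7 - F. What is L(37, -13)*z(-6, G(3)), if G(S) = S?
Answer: -180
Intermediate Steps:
L(37, -13)*z(-6, G(3)) = (7 - 1*(-13))*(-6 - 1*3) = (7 + 13)*(-6 - 3) = 20*(-9) = -180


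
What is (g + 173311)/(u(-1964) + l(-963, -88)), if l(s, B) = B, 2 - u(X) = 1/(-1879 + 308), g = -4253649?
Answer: 6410210998/135105 ≈ 47446.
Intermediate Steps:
u(X) = 3143/1571 (u(X) = 2 - 1/(-1879 + 308) = 2 - 1/(-1571) = 2 - 1*(-1/1571) = 2 + 1/1571 = 3143/1571)
(g + 173311)/(u(-1964) + l(-963, -88)) = (-4253649 + 173311)/(3143/1571 - 88) = -4080338/(-135105/1571) = -4080338*(-1571/135105) = 6410210998/135105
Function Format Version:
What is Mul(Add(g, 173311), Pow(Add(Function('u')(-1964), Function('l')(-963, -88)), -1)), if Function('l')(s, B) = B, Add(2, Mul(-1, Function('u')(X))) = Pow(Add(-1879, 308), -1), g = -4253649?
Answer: Rational(6410210998, 135105) ≈ 47446.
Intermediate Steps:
Function('u')(X) = Rational(3143, 1571) (Function('u')(X) = Add(2, Mul(-1, Pow(Add(-1879, 308), -1))) = Add(2, Mul(-1, Pow(-1571, -1))) = Add(2, Mul(-1, Rational(-1, 1571))) = Add(2, Rational(1, 1571)) = Rational(3143, 1571))
Mul(Add(g, 173311), Pow(Add(Function('u')(-1964), Function('l')(-963, -88)), -1)) = Mul(Add(-4253649, 173311), Pow(Add(Rational(3143, 1571), -88), -1)) = Mul(-4080338, Pow(Rational(-135105, 1571), -1)) = Mul(-4080338, Rational(-1571, 135105)) = Rational(6410210998, 135105)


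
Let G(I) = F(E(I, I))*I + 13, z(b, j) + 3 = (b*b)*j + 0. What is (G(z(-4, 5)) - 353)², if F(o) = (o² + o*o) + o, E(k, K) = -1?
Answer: 69169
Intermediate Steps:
z(b, j) = -3 + j*b² (z(b, j) = -3 + ((b*b)*j + 0) = -3 + (b²*j + 0) = -3 + (j*b² + 0) = -3 + j*b²)
F(o) = o + 2*o² (F(o) = (o² + o²) + o = 2*o² + o = o + 2*o²)
G(I) = 13 + I (G(I) = (-(1 + 2*(-1)))*I + 13 = (-(1 - 2))*I + 13 = (-1*(-1))*I + 13 = 1*I + 13 = I + 13 = 13 + I)
(G(z(-4, 5)) - 353)² = ((13 + (-3 + 5*(-4)²)) - 353)² = ((13 + (-3 + 5*16)) - 353)² = ((13 + (-3 + 80)) - 353)² = ((13 + 77) - 353)² = (90 - 353)² = (-263)² = 69169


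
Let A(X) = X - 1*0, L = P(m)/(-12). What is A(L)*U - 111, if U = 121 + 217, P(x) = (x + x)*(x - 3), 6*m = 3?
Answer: -487/12 ≈ -40.583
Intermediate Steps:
m = 1/2 (m = (1/6)*3 = 1/2 ≈ 0.50000)
P(x) = 2*x*(-3 + x) (P(x) = (2*x)*(-3 + x) = 2*x*(-3 + x))
U = 338
L = 5/24 (L = (2*(1/2)*(-3 + 1/2))/(-12) = (2*(1/2)*(-5/2))*(-1/12) = -5/2*(-1/12) = 5/24 ≈ 0.20833)
A(X) = X (A(X) = X + 0 = X)
A(L)*U - 111 = (5/24)*338 - 111 = 845/12 - 111 = -487/12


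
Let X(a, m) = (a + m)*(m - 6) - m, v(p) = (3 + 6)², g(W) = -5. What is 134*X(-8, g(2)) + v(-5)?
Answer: 19913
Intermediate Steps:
v(p) = 81 (v(p) = 9² = 81)
X(a, m) = -m + (-6 + m)*(a + m) (X(a, m) = (a + m)*(-6 + m) - m = (-6 + m)*(a + m) - m = -m + (-6 + m)*(a + m))
134*X(-8, g(2)) + v(-5) = 134*((-5)² - 7*(-5) - 6*(-8) - 8*(-5)) + 81 = 134*(25 + 35 + 48 + 40) + 81 = 134*148 + 81 = 19832 + 81 = 19913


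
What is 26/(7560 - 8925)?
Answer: -2/105 ≈ -0.019048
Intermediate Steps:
26/(7560 - 8925) = 26/(-1365) = 26*(-1/1365) = -2/105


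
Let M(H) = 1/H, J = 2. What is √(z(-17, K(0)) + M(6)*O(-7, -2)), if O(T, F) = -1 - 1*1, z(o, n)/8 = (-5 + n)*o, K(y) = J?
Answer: √3669/3 ≈ 20.191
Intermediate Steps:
K(y) = 2
z(o, n) = 8*o*(-5 + n) (z(o, n) = 8*((-5 + n)*o) = 8*(o*(-5 + n)) = 8*o*(-5 + n))
O(T, F) = -2 (O(T, F) = -1 - 1 = -2)
√(z(-17, K(0)) + M(6)*O(-7, -2)) = √(8*(-17)*(-5 + 2) - 2/6) = √(8*(-17)*(-3) + (⅙)*(-2)) = √(408 - ⅓) = √(1223/3) = √3669/3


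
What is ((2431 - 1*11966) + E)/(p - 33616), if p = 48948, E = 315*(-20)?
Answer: -15835/15332 ≈ -1.0328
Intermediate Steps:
E = -6300
((2431 - 1*11966) + E)/(p - 33616) = ((2431 - 1*11966) - 6300)/(48948 - 33616) = ((2431 - 11966) - 6300)/15332 = (-9535 - 6300)*(1/15332) = -15835*1/15332 = -15835/15332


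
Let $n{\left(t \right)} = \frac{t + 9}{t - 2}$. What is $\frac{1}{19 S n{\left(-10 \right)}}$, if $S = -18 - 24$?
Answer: $- \frac{2}{133} \approx -0.015038$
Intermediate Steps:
$S = -42$
$n{\left(t \right)} = \frac{9 + t}{-2 + t}$
$\frac{1}{19 S n{\left(-10 \right)}} = \frac{1}{19 \left(-42\right) \frac{9 - 10}{-2 - 10}} = \frac{1}{\left(-798\right) \frac{1}{-12} \left(-1\right)} = \frac{1}{\left(-798\right) \left(\left(- \frac{1}{12}\right) \left(-1\right)\right)} = \frac{1}{\left(-798\right) \frac{1}{12}} = \frac{1}{- \frac{133}{2}} = - \frac{2}{133}$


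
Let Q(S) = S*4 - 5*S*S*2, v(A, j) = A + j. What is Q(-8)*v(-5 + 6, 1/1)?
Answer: -1344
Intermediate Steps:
Q(S) = -10*S**2 + 4*S (Q(S) = 4*S - 5*S**2*2 = 4*S - 10*S**2 = -10*S**2 + 4*S)
Q(-8)*v(-5 + 6, 1/1) = (2*(-8)*(2 - 5*(-8)))*((-5 + 6) + 1/1) = (2*(-8)*(2 + 40))*(1 + 1) = (2*(-8)*42)*2 = -672*2 = -1344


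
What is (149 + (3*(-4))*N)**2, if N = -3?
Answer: 34225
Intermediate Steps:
(149 + (3*(-4))*N)**2 = (149 + (3*(-4))*(-3))**2 = (149 - 12*(-3))**2 = (149 + 36)**2 = 185**2 = 34225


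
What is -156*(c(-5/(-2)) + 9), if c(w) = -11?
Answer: 312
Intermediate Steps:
-156*(c(-5/(-2)) + 9) = -156*(-11 + 9) = -156*(-2) = 312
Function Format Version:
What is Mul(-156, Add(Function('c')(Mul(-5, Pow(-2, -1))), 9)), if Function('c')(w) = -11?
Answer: 312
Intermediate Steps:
Mul(-156, Add(Function('c')(Mul(-5, Pow(-2, -1))), 9)) = Mul(-156, Add(-11, 9)) = Mul(-156, -2) = 312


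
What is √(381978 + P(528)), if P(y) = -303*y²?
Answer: 3*I*√9343286 ≈ 9170.0*I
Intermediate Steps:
√(381978 + P(528)) = √(381978 - 303*528²) = √(381978 - 303*278784) = √(381978 - 84471552) = √(-84089574) = 3*I*√9343286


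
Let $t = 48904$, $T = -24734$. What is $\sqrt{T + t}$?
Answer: $\sqrt{24170} \approx 155.47$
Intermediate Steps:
$\sqrt{T + t} = \sqrt{-24734 + 48904} = \sqrt{24170}$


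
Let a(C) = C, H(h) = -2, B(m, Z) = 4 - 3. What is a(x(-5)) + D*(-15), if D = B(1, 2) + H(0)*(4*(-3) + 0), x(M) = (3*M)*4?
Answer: -435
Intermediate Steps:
x(M) = 12*M
B(m, Z) = 1
D = 25 (D = 1 - 2*(4*(-3) + 0) = 1 - 2*(-12 + 0) = 1 - 2*(-12) = 1 + 24 = 25)
a(x(-5)) + D*(-15) = 12*(-5) + 25*(-15) = -60 - 375 = -435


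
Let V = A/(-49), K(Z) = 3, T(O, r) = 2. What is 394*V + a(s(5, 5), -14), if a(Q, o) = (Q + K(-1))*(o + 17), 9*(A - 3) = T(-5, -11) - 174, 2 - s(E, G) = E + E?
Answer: 50515/441 ≈ 114.55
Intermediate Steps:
s(E, G) = 2 - 2*E (s(E, G) = 2 - (E + E) = 2 - 2*E)
A = -145/9 (A = 3 + (2 - 174)/9 = 3 + (⅑)*(-172) = 3 - 172/9 = -145/9 ≈ -16.111)
V = 145/441 (V = -145/9/(-49) = -145/9*(-1/49) = 145/441 ≈ 0.32880)
a(Q, o) = (3 + Q)*(17 + o) (a(Q, o) = (Q + 3)*(o + 17) = (3 + Q)*(17 + o))
394*V + a(s(5, 5), -14) = 394*(145/441) + (51 + 3*(-14) + 17*(2 - 2*5) + (2 - 2*5)*(-14)) = 57130/441 + (51 - 42 + 17*(2 - 10) + (2 - 10)*(-14)) = 57130/441 + (51 - 42 + 17*(-8) - 8*(-14)) = 57130/441 + (51 - 42 - 136 + 112) = 57130/441 - 15 = 50515/441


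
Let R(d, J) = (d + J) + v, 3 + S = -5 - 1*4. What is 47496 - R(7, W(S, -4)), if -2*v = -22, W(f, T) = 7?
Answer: 47471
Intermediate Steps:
S = -12 (S = -3 + (-5 - 1*4) = -3 + (-5 - 4) = -3 - 9 = -12)
v = 11 (v = -1/2*(-22) = 11)
R(d, J) = 11 + J + d (R(d, J) = (d + J) + 11 = (J + d) + 11 = 11 + J + d)
47496 - R(7, W(S, -4)) = 47496 - (11 + 7 + 7) = 47496 - 1*25 = 47496 - 25 = 47471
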